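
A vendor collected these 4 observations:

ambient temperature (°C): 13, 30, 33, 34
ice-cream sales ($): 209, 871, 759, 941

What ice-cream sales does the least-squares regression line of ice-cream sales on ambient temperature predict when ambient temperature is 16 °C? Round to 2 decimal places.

n = 4, Σx = 110, Σy = 2780, Σxy = 85888, Σx² = 3314
Sxx = Σx² − (Σx)²/n = 3314 − 3025 = 289
Sxy = Σxy − (Σx)(Σy)/n = 85888 − 76450 = 9438
b = Sxy/Sxx = 9438/289 = 32.657439
a = ȳ − b·x̄ = 695 − 32.657439·27.5 = -203.079585
ŷ(16) = a + b·16 = -203.079585 + 32.657439·16 = 319.439446

319.44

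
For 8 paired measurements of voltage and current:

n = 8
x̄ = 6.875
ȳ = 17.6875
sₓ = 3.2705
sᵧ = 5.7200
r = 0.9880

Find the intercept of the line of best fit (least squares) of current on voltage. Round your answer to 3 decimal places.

5.808

b = r · sᵧ/sₓ = 0.988 · 5.72/3.2705 = 1.727980
a = ȳ − b·x̄ = 17.6875 − 1.727980·6.875 = 5.807635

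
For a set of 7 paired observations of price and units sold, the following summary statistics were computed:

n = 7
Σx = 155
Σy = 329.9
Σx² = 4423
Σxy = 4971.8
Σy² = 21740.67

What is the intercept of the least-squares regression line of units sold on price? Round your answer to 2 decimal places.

99.27

Sxx = Σx² − (Σx)²/n = 4423 − 3432.142857 = 990.857143
Sxy = Σxy − (Σx)(Σy)/n = 4971.8 − 7304.928571 = -2333.128571
b = Sxy/Sxx = -2333.128571/990.857143 = -2.354657
a = ȳ − b·x̄ = 47.128571 − (-2.354657)·22.142857 = 99.267402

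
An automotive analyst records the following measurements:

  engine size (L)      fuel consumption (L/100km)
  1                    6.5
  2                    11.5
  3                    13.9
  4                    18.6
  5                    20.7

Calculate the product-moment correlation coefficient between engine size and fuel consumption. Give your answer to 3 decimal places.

n = 5, Σx = 15, Σy = 71.2, Σxy = 249.1, Σx² = 55, Σy² = 1142.16
Sxx = Σx² − (Σx)²/n = 55 − 45 = 10
Sxy = Σxy − (Σx)(Σy)/n = 249.1 − 213.6 = 35.5
Syy = Σy² − (Σy)²/n = 1142.16 − 1013.888 = 128.272
r = Sxy/√(Sxx·Syy) = 35.5/√(1282.72) = 35.5/35.815081 = 0.991203

0.991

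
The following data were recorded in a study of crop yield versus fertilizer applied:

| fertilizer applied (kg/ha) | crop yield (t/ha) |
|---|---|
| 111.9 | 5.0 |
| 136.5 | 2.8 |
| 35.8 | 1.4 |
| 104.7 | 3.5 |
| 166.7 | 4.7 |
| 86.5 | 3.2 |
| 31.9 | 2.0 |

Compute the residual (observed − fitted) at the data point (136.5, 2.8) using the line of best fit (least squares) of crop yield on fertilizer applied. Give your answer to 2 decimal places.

n = 7, Σx = 674, Σy = 22.6, Σxy = 2482.36, Σx² = 79686.34
Sxx = Σx² − (Σx)²/n = 79686.34 − 64896.571429 = 14789.768571
Sxy = Σxy − (Σx)(Σy)/n = 2482.36 − 2176.057143 = 306.302857
b = Sxy/Sxx = 306.302857/14789.768571 = 0.020710
a = ȳ − b·x̄ = 3.228571 − 0.020710·96.285714 = 1.234450
ŷ(136.5) = 1.234450 + 0.020710·136.5 = 4.061428
residual = y − ŷ = 2.8 − 4.061428 = -1.261428

-1.26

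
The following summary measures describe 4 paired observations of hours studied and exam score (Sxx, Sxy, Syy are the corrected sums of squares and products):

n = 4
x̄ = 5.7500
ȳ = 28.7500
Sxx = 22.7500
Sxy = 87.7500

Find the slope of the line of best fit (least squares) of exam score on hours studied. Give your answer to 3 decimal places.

3.857

b = Sxy/Sxx = 87.75/22.75 = 3.857143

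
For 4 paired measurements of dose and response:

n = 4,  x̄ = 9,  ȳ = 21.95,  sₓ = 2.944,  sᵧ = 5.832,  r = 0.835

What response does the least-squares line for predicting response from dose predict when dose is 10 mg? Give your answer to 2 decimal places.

b = r · sᵧ/sₓ = 0.835 · 5.832/2.944 = 1.654117
a = ȳ − b·x̄ = 21.95 − 1.654117·9 = 7.062948
ŷ(10) = a + b·10 = 7.062948 + 1.654117·10 = 23.604117

23.60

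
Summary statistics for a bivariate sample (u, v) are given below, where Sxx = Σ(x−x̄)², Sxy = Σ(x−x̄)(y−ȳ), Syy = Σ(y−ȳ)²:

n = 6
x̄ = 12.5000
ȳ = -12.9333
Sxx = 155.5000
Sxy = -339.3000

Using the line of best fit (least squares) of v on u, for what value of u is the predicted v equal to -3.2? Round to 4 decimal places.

b = Sxy/Sxx = -339.3/155.5 = -2.181994
a = ȳ − b·x̄ = -12.9333 − (-2.181994)·12.5 = 14.341620
Set a + b·x = -3.2: x = (-3.2 − 14.341620) / (-2.181994) = 8.039263

8.0393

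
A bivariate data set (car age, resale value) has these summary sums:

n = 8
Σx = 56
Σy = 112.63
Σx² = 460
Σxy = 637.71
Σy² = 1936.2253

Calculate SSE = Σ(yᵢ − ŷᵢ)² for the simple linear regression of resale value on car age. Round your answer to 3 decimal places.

Sxx = Σx² − (Σx)²/n = 460 − 392 = 68
Sxy = Σxy − (Σx)(Σy)/n = 637.71 − 788.41 = -150.7
Syy = Σy² − (Σy)²/n = 1936.2253 − 1585.689613 = 350.535687
b = Sxy/Sxx = -150.7/68 = -2.216176
SSE = Syy − b·Sxy = 350.535687 − (-2.216176)·(-150.7) = 16.557893

16.558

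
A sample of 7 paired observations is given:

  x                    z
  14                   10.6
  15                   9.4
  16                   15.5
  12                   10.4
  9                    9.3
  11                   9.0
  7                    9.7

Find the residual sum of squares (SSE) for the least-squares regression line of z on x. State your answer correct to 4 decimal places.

19.9746

n = 7, Σx = 84, Σy = 73.9, Σxy = 912.8, Σx² = 1072, Σy² = 810.71
Sxx = Σx² − (Σx)²/n = 1072 − 1008 = 64
Sxy = Σxy − (Σx)(Σy)/n = 912.8 − 886.8 = 26
Syy = Σy² − (Σy)²/n = 810.71 − 780.172857 = 30.537143
b = Sxy/Sxx = 26/64 = 0.40625
SSE = Syy − b·Sxy = 30.537143 − 0.40625·26 = 19.974643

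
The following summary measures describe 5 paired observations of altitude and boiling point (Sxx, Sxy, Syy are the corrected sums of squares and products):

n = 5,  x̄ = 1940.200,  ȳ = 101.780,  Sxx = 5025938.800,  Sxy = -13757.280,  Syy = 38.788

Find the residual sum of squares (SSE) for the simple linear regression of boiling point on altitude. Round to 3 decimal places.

b = Sxy/Sxx = -13757.28/5025938.8 = -0.002737
SSE = Syy − b·Sxy = 38.788 − (-0.002737)·(-13757.28) = 1.130806

1.131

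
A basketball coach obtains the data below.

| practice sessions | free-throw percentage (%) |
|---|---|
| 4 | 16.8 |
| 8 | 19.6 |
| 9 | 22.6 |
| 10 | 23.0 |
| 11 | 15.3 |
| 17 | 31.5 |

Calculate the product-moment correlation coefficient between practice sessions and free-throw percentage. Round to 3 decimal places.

n = 6, Σx = 59, Σy = 128.8, Σxy = 1361.2, Σx² = 671, Σy² = 2932.5
Sxx = Σx² − (Σx)²/n = 671 − 580.166667 = 90.833333
Sxy = Σxy − (Σx)(Σy)/n = 1361.2 − 1266.533333 = 94.666667
Syy = Σy² − (Σy)²/n = 2932.5 − 2764.906667 = 167.593333
r = Sxy/√(Sxx·Syy) = 94.666667/√(15223.061111) = 94.666667/123.381770 = 0.767266

0.767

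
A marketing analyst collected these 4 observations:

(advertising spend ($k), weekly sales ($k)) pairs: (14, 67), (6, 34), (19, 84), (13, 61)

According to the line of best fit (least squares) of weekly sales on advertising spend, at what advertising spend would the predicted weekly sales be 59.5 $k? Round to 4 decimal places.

12.4835

n = 4, Σx = 52, Σy = 246, Σxy = 3531, Σx² = 762
Sxx = Σx² − (Σx)²/n = 762 − 676 = 86
Sxy = Σxy − (Σx)(Σy)/n = 3531 − 3198 = 333
b = Sxy/Sxx = 333/86 = 3.872093
a = ȳ − b·x̄ = 61.5 − 3.872093·13 = 11.162791
Set a + b·x = 59.5: x = (59.5 − 11.162791) / 3.872093 = 12.483483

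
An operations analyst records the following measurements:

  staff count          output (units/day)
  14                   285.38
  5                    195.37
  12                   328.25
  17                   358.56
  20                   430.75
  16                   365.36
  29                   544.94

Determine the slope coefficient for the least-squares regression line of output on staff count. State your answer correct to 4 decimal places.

14.6075

n = 7, Σx = 113, Σy = 2508.61, Σxy = 45270.71, Σx² = 2151
Sxx = Σx² − (Σx)²/n = 2151 − 1824.142857 = 326.857143
Sxy = Σxy − (Σx)(Σy)/n = 45270.71 − 40496.132857 = 4774.577143
b = Sxy/Sxx = 4774.577143/326.857143 = 14.607535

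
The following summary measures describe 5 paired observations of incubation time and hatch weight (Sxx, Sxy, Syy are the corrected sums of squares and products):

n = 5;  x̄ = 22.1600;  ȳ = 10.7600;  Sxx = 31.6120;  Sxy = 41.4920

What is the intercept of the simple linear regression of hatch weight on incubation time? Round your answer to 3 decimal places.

b = Sxy/Sxx = 41.492/31.612 = 1.312540
a = ȳ − b·x̄ = 10.76 − 1.312540·22.16 = -18.325876

-18.326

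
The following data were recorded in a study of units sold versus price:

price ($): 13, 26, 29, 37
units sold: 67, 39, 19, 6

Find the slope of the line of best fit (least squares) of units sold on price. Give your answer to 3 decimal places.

-2.613

n = 4, Σx = 105, Σy = 131, Σxy = 2658, Σx² = 3055
Sxx = Σx² − (Σx)²/n = 3055 − 2756.25 = 298.75
Sxy = Σxy − (Σx)(Σy)/n = 2658 − 3438.75 = -780.75
b = Sxy/Sxx = -780.75/298.75 = -2.613389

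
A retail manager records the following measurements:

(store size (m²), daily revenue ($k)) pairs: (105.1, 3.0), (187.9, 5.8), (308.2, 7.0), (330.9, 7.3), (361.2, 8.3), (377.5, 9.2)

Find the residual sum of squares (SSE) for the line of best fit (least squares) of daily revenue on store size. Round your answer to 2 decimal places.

n = 6, Σx = 1670.8, Σy = 40.6, Σxy = 12449.05, Σx² = 523806.16, Σy² = 298.46
Sxx = Σx² − (Σx)²/n = 523806.16 − 465262.106667 = 58544.053333
Sxy = Σxy − (Σx)(Σy)/n = 12449.05 − 11305.746667 = 1143.303333
Syy = Σy² − (Σy)²/n = 298.46 − 274.726667 = 23.733333
b = Sxy/Sxx = 1143.303333/58544.053333 = 0.019529
SSE = Syy − b·Sxy = 23.733333 − 0.019529·1143.303333 = 1.405831

1.41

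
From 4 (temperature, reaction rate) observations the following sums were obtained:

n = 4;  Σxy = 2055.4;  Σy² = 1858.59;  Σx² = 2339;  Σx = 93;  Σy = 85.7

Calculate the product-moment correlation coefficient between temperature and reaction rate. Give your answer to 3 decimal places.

Sxx = Σx² − (Σx)²/n = 2339 − 2162.25 = 176.75
Sxy = Σxy − (Σx)(Σy)/n = 2055.4 − 1992.525 = 62.875
Syy = Σy² − (Σy)²/n = 1858.59 − 1836.1225 = 22.4675
r = Sxy/√(Sxx·Syy) = 62.875/√(3971.130625) = 62.875/63.016907 = 0.997748

0.998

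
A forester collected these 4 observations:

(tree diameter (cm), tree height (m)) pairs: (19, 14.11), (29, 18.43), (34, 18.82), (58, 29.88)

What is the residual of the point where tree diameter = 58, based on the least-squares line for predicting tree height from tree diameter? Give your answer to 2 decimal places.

0.28

n = 4, Σx = 140, Σy = 81.24, Σxy = 3175.48, Σx² = 5722
Sxx = Σx² − (Σx)²/n = 5722 − 4900 = 822
Sxy = Σxy − (Σx)(Σy)/n = 3175.48 − 2843.4 = 332.08
b = Sxy/Sxx = 332.08/822 = 0.403990
a = ȳ − b·x̄ = 20.31 − 0.403990·35 = 6.170341
ŷ(58) = 6.170341 + 0.403990·58 = 29.601776
residual = y − ŷ = 29.88 − 29.601776 = 0.278224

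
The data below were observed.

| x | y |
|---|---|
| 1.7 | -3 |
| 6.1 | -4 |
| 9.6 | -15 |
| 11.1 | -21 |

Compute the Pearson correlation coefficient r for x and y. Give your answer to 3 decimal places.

n = 4, Σx = 28.5, Σy = -43, Σxy = -406.6, Σx² = 255.47, Σy² = 691
Sxx = Σx² − (Σx)²/n = 255.47 − 203.0625 = 52.4075
Sxy = Σxy − (Σx)(Σy)/n = -406.6 − (-306.375) = -100.225
Syy = Σy² − (Σy)²/n = 691 − 462.25 = 228.75
r = Sxy/√(Sxx·Syy) = -100.225/√(11988.215625) = -100.225/109.490710 = -0.915374

-0.915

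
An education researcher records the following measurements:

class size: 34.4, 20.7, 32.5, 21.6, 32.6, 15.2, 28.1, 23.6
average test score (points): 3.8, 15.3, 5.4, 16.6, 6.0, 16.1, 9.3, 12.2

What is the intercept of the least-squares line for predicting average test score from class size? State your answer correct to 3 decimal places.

29.413

n = 8, Σx = 208.7, Σy = 84.7, Σxy = 1971.06, Σx² = 5775.03
Sxx = Σx² − (Σx)²/n = 5775.03 − 5444.46125 = 330.56875
Sxy = Σxy − (Σx)(Σy)/n = 1971.06 − 2209.61125 = -238.55125
b = Sxy/Sxx = -238.55125/330.56875 = -0.721639
a = ȳ − b·x̄ = 10.5875 − (-0.721639)·26.0875 = 29.413253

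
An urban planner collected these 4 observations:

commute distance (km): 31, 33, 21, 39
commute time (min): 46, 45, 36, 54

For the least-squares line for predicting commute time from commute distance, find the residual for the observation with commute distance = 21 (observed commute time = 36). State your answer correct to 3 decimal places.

0.393

n = 4, Σx = 124, Σy = 181, Σxy = 5773, Σx² = 4012
Sxx = Σx² − (Σx)²/n = 4012 − 3844 = 168
Sxy = Σxy − (Σx)(Σy)/n = 5773 − 5611 = 162
b = Sxy/Sxx = 162/168 = 0.964286
a = ȳ − b·x̄ = 45.25 − 0.964286·31 = 15.357143
ŷ(21) = 15.357143 + 0.964286·21 = 35.607143
residual = y − ŷ = 36 − 35.607143 = 0.392857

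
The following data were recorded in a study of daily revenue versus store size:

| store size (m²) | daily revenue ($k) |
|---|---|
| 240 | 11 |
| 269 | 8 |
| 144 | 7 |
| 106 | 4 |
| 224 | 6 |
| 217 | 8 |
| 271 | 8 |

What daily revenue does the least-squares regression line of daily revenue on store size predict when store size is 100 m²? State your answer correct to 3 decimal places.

4.878

n = 7, Σx = 1471, Σy = 52, Σxy = 11472, Σx² = 332639
Sxx = Σx² − (Σx)²/n = 332639 − 309120.142857 = 23518.857143
Sxy = Σxy − (Σx)(Σy)/n = 11472 − 10927.428571 = 544.571429
b = Sxy/Sxx = 544.571429/23518.857143 = 0.023155
a = ȳ − b·x̄ = 7.428571 − 0.023155·210.142857 = 2.562782
ŷ(100) = a + b·100 = 2.562782 + 0.023155·100 = 4.878250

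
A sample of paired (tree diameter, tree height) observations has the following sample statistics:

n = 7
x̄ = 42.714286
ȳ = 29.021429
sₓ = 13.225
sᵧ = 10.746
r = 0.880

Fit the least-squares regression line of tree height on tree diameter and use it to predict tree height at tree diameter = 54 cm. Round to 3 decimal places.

37.091

b = r · sᵧ/sₓ = 0.88 · 10.746/13.225 = 0.715046
a = ȳ − b·x̄ = 29.021429 − 0.715046·42.714286 = -1.521240
ŷ(54) = a + b·54 = -1.521240 + 0.715046·54 = 37.091231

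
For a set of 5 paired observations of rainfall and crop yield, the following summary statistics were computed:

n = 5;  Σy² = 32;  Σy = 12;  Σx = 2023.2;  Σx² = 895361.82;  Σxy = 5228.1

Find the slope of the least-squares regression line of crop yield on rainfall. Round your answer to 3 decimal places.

0.005

Sxx = Σx² − (Σx)²/n = 895361.82 − 818667.648 = 76694.172
Sxy = Σxy − (Σx)(Σy)/n = 5228.1 − 4855.68 = 372.42
b = Sxy/Sxx = 372.42/76694.172 = 0.004856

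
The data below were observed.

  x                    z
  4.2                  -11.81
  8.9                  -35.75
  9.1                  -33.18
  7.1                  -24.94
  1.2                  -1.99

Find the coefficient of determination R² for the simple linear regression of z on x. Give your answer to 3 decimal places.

0.986

n = 5, Σx = 30.5, Σy = -107.67, Σxy = -849.177, Σx² = 231.51, Σy² = 3144.4147
Sxx = Σx² − (Σx)²/n = 231.51 − 186.05 = 45.46
Sxy = Σxy − (Σx)(Σy)/n = -849.177 − (-656.787) = -192.39
Syy = Σy² − (Σy)²/n = 3144.4147 − 2318.56578 = 825.84892
R² = Sxy²/(Sxx·Syy) = (-192.39)²/(45.46·825.84892) = 0.985905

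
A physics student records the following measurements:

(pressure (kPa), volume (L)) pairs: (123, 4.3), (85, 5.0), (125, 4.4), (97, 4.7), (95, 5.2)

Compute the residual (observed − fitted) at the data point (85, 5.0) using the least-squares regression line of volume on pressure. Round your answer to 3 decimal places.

-0.096

n = 5, Σx = 525, Σy = 23.6, Σxy = 2453.8, Σx² = 56413
Sxx = Σx² − (Σx)²/n = 56413 − 55125 = 1288
Sxy = Σxy − (Σx)(Σy)/n = 2453.8 − 2478 = -24.2
b = Sxy/Sxx = -24.2/1288 = -0.018789
a = ȳ − b·x̄ = 4.72 − (-0.018789)·105 = 6.692826
ŷ(85) = 6.692826 + (-0.018789)·85 = 5.095776
residual = y − ŷ = 5.0 − 5.095776 = -0.095776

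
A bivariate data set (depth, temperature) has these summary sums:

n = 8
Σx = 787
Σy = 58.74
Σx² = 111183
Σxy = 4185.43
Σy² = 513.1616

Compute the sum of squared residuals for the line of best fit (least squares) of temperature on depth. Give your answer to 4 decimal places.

Sxx = Σx² − (Σx)²/n = 111183 − 77421.125 = 33761.875
Sxy = Σxy − (Σx)(Σy)/n = 4185.43 − 5778.5475 = -1593.1175
Syy = Σy² − (Σy)²/n = 513.1616 − 431.29845 = 81.86315
b = Sxy/Sxx = -1593.1175/33761.875 = -0.047187
SSE = Syy − b·Sxy = 81.86315 − (-0.047187)·(-1593.1175) = 6.688908

6.6889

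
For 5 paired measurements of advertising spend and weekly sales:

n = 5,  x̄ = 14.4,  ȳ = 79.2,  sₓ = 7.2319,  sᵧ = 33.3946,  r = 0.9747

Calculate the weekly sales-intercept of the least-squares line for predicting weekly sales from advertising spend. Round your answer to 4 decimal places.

14.3877

b = r · sᵧ/sₓ = 0.9747 · 33.3946/7.2319 = 4.500853
a = ȳ − b·x̄ = 79.2 − 4.500853·14.4 = 14.387721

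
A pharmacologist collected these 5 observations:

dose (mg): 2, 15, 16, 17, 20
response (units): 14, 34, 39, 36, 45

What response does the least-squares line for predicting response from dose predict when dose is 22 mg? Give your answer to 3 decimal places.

n = 5, Σx = 70, Σy = 168, Σxy = 2674, Σx² = 1174
Sxx = Σx² − (Σx)²/n = 1174 − 980 = 194
Sxy = Σxy − (Σx)(Σy)/n = 2674 − 2352 = 322
b = Sxy/Sxx = 322/194 = 1.659794
a = ȳ − b·x̄ = 33.6 − 1.659794·14 = 10.362887
ŷ(22) = a + b·22 = 10.362887 + 1.659794·22 = 46.878351

46.878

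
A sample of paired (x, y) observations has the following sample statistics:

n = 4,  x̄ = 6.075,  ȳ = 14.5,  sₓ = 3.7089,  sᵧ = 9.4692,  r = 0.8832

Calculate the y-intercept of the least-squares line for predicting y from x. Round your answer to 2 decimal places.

b = r · sᵧ/sₓ = 0.8832 · 9.4692/3.7089 = 2.254900
a = ȳ − b·x̄ = 14.5 − 2.254900·6.075 = 0.801484

0.80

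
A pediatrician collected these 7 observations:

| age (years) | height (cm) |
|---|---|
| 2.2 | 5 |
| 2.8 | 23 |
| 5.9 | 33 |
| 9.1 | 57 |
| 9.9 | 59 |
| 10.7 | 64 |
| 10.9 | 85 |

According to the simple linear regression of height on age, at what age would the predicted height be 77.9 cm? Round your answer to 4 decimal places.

n = 7, Σx = 51.5, Σy = 326, Σxy = 2984.2, Σx² = 461.61
Sxx = Σx² − (Σx)²/n = 461.61 − 378.892857 = 82.717143
Sxy = Σxy − (Σx)(Σy)/n = 2984.2 − 2398.428571 = 585.771429
b = Sxy/Sxx = 585.771429/82.717143 = 7.081621
a = ȳ − b·x̄ = 46.571429 − 7.081621·7.357143 = -5.529066
Set a + b·x = 77.9: x = (77.9 − (-5.529066)) / 7.081621 = 11.781070

11.7811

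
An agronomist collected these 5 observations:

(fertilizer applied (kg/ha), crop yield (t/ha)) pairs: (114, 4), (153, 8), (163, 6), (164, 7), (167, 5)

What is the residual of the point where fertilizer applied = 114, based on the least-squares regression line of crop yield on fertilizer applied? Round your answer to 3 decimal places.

n = 5, Σx = 761, Σy = 30, Σxy = 4641, Σx² = 117759
Sxx = Σx² − (Σx)²/n = 117759 − 115824.2 = 1934.8
Sxy = Σxy − (Σx)(Σy)/n = 4641 − 4566 = 75
b = Sxy/Sxx = 75/1934.8 = 0.038764
a = ȳ − b·x̄ = 6 − 0.038764·152.2 = 0.100165
ŷ(114) = 0.100165 + 0.038764·114 = 4.519227
residual = y − ŷ = 4 − 4.519227 = -0.519227

-0.519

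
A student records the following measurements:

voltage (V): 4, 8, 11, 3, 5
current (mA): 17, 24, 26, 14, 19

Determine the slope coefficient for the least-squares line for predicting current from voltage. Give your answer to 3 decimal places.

1.472

n = 5, Σx = 31, Σy = 100, Σxy = 683, Σx² = 235
Sxx = Σx² − (Σx)²/n = 235 − 192.2 = 42.8
Sxy = Σxy − (Σx)(Σy)/n = 683 − 620 = 63
b = Sxy/Sxx = 63/42.8 = 1.471963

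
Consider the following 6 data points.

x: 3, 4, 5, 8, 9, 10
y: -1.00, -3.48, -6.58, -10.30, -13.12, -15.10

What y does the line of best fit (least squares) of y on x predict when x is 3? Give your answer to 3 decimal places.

n = 6, Σx = 39, Σy = -49.58, Σxy = -401.3, Σx² = 295
Sxx = Σx² − (Σx)²/n = 295 − 253.5 = 41.5
Sxy = Σxy − (Σx)(Σy)/n = -401.3 − (-322.27) = -79.03
b = Sxy/Sxx = -79.03/41.5 = -1.904337
a = ȳ − b·x̄ = -8.263333 − (-1.904337)·6.5 = 4.114859
ŷ(3) = a + b·3 = 4.114859 + (-1.904337)·3 = -1.598153

-1.598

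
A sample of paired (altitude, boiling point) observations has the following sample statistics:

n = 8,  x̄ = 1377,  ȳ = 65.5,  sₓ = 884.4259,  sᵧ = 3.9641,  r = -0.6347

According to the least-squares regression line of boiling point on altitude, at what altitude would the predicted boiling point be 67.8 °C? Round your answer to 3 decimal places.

568.507

b = r · sᵧ/sₓ = -0.6347 · 3.9641/884.4259 = -0.002845
a = ȳ − b·x̄ = 65.5 − (-0.002845)·1377 = 69.417289
Set a + b·x = 67.8: x = (67.8 − 69.417289) / (-0.002845) = 568.507141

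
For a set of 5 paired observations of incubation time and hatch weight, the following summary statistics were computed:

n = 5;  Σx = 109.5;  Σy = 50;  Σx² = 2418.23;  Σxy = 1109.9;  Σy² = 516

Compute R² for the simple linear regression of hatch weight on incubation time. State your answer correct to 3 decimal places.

0.688

Sxx = Σx² − (Σx)²/n = 2418.23 − 2398.05 = 20.18
Sxy = Σxy − (Σx)(Σy)/n = 1109.9 − 1095 = 14.9
Syy = Σy² − (Σy)²/n = 516 − 500 = 16
R² = Sxy²/(Sxx·Syy) = (14.9)²/(20.18·16) = 0.687593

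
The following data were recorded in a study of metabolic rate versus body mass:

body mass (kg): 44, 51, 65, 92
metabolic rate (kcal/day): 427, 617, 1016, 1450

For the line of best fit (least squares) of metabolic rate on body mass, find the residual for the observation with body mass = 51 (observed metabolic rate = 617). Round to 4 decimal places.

n = 4, Σx = 252, Σy = 3510, Σxy = 249695, Σx² = 17226
Sxx = Σx² − (Σx)²/n = 17226 − 15876 = 1350
Sxy = Σxy − (Σx)(Σy)/n = 249695 − 221130 = 28565
b = Sxy/Sxx = 28565/1350 = 21.159259
a = ȳ − b·x̄ = 877.5 − 21.159259·63 = -455.533333
ŷ(51) = -455.533333 + 21.159259·51 = 623.588889
residual = y − ŷ = 617 − 623.588889 = -6.588889

-6.5889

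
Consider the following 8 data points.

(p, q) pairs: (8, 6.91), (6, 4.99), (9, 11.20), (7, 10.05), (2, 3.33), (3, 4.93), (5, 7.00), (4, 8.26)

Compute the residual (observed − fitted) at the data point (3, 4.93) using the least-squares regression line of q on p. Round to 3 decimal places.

n = 8, Σx = 44, Σy = 56.67, Σxy = 345.86, Σx² = 284
Sxx = Σx² − (Σx)²/n = 284 − 242 = 42
Sxy = Σxy − (Σx)(Σy)/n = 345.86 − 311.685 = 34.175
b = Sxy/Sxx = 34.175/42 = 0.813690
a = ȳ − b·x̄ = 7.08375 − 0.813690·5.5 = 2.608452
ŷ(3) = 2.608452 + 0.813690·3 = 5.049524
residual = y − ŷ = 4.93 − 5.049524 = -0.119524

-0.120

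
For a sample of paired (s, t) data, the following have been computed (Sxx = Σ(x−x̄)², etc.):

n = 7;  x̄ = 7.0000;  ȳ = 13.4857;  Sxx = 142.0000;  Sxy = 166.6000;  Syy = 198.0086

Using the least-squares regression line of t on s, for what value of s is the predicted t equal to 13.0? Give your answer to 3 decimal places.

6.586

b = Sxy/Sxx = 166.6/142 = 1.173239
a = ȳ − b·x̄ = 13.4857 − 1.173239·7 = 5.273024
Set a + b·x = 13.0: x = (13.0 − 5.273024) / 1.173239 = 6.586018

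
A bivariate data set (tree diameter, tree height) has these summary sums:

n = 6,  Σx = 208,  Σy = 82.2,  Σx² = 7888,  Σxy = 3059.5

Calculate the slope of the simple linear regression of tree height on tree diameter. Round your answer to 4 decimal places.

0.3099

Sxx = Σx² − (Σx)²/n = 7888 − 7210.666667 = 677.333333
Sxy = Σxy − (Σx)(Σy)/n = 3059.5 − 2849.6 = 209.9
b = Sxy/Sxx = 209.9/677.333333 = 0.309892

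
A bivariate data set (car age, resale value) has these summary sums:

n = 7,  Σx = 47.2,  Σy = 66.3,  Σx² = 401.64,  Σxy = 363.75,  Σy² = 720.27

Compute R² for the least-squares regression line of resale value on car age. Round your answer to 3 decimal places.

0.902

Sxx = Σx² − (Σx)²/n = 401.64 − 318.262857 = 83.377143
Sxy = Σxy − (Σx)(Σy)/n = 363.75 − 447.051429 = -83.301429
Syy = Σy² − (Σy)²/n = 720.27 − 627.955714 = 92.314286
R² = Sxy²/(Sxx·Syy) = (-83.301429)²/(83.377143·92.314286) = 0.901548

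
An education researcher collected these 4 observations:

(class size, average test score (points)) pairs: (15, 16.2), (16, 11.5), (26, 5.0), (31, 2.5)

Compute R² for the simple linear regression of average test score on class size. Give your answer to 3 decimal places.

n = 4, Σx = 88, Σy = 35.2, Σxy = 634.5, Σx² = 2118, Σy² = 425.94
Sxx = Σx² − (Σx)²/n = 2118 − 1936 = 182
Sxy = Σxy − (Σx)(Σy)/n = 634.5 − 774.4 = -139.9
Syy = Σy² − (Σy)²/n = 425.94 − 309.76 = 116.18
R² = Sxy²/(Sxx·Syy) = (-139.9)²/(182·116.18) = 0.925620

0.926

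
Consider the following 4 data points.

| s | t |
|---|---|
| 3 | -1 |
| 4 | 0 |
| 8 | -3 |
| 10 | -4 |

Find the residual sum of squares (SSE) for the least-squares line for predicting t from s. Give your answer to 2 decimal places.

n = 4, Σx = 25, Σy = -8, Σxy = -67, Σx² = 189, Σy² = 26
Sxx = Σx² − (Σx)²/n = 189 − 156.25 = 32.75
Sxy = Σxy − (Σx)(Σy)/n = -67 − (-50) = -17
Syy = Σy² − (Σy)²/n = 26 − 16 = 10
b = Sxy/Sxx = -17/32.75 = -0.519084
SSE = Syy − b·Sxy = 10 − (-0.519084)·(-17) = 1.175573

1.18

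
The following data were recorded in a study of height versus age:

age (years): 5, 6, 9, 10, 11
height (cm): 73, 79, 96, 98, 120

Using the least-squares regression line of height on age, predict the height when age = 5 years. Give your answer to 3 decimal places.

n = 5, Σx = 41, Σy = 466, Σxy = 4003, Σx² = 363
Sxx = Σx² − (Σx)²/n = 363 − 336.2 = 26.8
Sxy = Σxy − (Σx)(Σy)/n = 4003 − 3821.2 = 181.8
b = Sxy/Sxx = 181.8/26.8 = 6.783582
a = ȳ − b·x̄ = 93.2 − 6.783582·8.2 = 37.574627
ŷ(5) = a + b·5 = 37.574627 + 6.783582·5 = 71.492537

71.493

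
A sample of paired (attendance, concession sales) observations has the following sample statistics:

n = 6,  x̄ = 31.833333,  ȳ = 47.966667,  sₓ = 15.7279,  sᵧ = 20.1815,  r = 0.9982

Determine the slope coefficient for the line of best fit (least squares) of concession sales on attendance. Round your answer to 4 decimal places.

b = r · sᵧ/sₓ = 0.9982 · 20.1815/15.7279 = 1.280856

1.2809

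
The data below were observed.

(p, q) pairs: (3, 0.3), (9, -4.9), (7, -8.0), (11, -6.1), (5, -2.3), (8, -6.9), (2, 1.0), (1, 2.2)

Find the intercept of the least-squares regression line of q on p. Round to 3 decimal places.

2.487

n = 8, Σx = 46, Σy = -24.7, Σxy = -228.8, Σx² = 354
Sxx = Σx² − (Σx)²/n = 354 − 264.5 = 89.5
Sxy = Σxy − (Σx)(Σy)/n = -228.8 − (-142.025) = -86.775
b = Sxy/Sxx = -86.775/89.5 = -0.969553
a = ȳ − b·x̄ = -3.0875 − (-0.969553)·5.75 = 2.487430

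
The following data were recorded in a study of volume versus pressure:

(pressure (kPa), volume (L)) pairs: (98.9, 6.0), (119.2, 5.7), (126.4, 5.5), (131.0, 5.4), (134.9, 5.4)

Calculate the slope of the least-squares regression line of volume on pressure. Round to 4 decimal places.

n = 5, Σx = 610.4, Σy = 28, Σxy = 3403.9, Σx² = 75325.82
Sxx = Σx² − (Σx)²/n = 75325.82 − 74517.632 = 808.188
Sxy = Σxy − (Σx)(Σy)/n = 3403.9 − 3418.24 = -14.34
b = Sxy/Sxx = -14.34/808.188 = -0.017743

-0.0177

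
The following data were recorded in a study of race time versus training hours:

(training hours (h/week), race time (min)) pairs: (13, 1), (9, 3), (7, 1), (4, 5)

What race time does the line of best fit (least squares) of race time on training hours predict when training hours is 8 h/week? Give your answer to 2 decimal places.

2.59

n = 4, Σx = 33, Σy = 10, Σxy = 67, Σx² = 315
Sxx = Σx² − (Σx)²/n = 315 − 272.25 = 42.75
Sxy = Σxy − (Σx)(Σy)/n = 67 − 82.5 = -15.5
b = Sxy/Sxx = -15.5/42.75 = -0.362573
a = ȳ − b·x̄ = 2.5 − (-0.362573)·8.25 = 5.491228
ŷ(8) = a + b·8 = 5.491228 + (-0.362573)·8 = 2.590643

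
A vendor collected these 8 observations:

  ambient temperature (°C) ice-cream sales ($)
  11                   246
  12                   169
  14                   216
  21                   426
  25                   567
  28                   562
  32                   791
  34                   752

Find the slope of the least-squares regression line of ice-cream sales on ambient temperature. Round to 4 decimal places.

26.0768

n = 8, Σx = 177, Σy = 3729, Σxy = 97495, Σx² = 4491
Sxx = Σx² − (Σx)²/n = 4491 − 3916.125 = 574.875
Sxy = Σxy − (Σx)(Σy)/n = 97495 − 82504.125 = 14990.875
b = Sxy/Sxx = 14990.875/574.875 = 26.076756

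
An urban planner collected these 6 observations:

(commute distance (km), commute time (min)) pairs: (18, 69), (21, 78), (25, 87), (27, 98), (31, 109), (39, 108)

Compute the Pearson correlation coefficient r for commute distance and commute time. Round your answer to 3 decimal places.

0.917

n = 6, Σx = 161, Σy = 549, Σxy = 15292, Σx² = 4601, Σy² = 51563
Sxx = Σx² − (Σx)²/n = 4601 − 4320.166667 = 280.833333
Sxy = Σxy − (Σx)(Σy)/n = 15292 − 14731.5 = 560.5
Syy = Σy² − (Σy)²/n = 51563 − 50233.5 = 1329.5
r = Sxy/√(Sxx·Syy) = 560.5/√(373367.916667) = 560.5/611.038392 = 0.917291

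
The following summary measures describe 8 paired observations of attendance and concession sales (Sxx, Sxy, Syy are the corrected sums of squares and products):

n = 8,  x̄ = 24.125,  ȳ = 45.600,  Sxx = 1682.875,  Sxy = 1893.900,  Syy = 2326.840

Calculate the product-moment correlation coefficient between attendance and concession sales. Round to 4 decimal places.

r = Sxy/√(Sxx·Syy) = 1893.9/√(3915780.865) = 1893.9/1978.833208 = 0.957079

0.9571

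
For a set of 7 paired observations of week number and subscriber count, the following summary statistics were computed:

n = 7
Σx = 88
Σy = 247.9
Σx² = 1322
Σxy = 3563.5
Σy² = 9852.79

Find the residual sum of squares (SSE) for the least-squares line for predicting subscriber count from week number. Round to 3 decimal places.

Sxx = Σx² − (Σx)²/n = 1322 − 1106.285714 = 215.714286
Sxy = Σxy − (Σx)(Σy)/n = 3563.5 − 3116.457143 = 447.042857
Syy = Σy² − (Σy)²/n = 9852.79 − 8779.201429 = 1073.588571
b = Sxy/Sxx = 447.042857/215.714286 = 2.072384
SSE = Syy − b·Sxy = 1073.588571 − 2.072384·447.042857 = 147.144060

147.144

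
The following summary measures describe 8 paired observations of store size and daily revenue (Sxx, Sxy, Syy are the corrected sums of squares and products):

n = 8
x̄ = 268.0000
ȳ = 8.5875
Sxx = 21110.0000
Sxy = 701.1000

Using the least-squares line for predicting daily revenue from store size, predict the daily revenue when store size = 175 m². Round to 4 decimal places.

5.4988

b = Sxy/Sxx = 701.1/21110 = 0.033212
a = ȳ − b·x̄ = 8.5875 − 0.033212·268 = -0.313248
ŷ(175) = a + b·175 = -0.313248 + 0.033212·175 = 5.498807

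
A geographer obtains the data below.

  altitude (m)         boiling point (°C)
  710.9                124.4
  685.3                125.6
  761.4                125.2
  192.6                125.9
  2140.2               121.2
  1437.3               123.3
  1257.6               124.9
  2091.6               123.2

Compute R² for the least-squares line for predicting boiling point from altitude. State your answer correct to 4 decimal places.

n = 8, Σx = 9276.9, Σy = 993.7, Σxy = 1145455.95, Σx² = 14194475.27, Σy² = 123447.15
Sxx = Σx² − (Σx)²/n = 14194475.27 − 10757609.20125 = 3436866.06875
Sxy = Σxy − (Σx)(Σy)/n = 1145455.95 − 1152306.94125 = -6850.99125
Syy = Σy² − (Σy)²/n = 123447.15 − 123429.96125 = 17.18875
R² = Sxy²/(Sxx·Syy) = (-6850.99125)²/(3436866.06875·17.18875) = 0.794511

0.7945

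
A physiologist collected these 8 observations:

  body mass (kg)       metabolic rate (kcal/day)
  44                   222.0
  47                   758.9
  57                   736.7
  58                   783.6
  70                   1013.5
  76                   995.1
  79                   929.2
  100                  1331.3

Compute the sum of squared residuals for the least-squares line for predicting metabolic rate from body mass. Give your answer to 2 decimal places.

n = 8, Σx = 531, Σy = 6770.3, Σxy = 485986.4, Σx² = 37675, Σy² = 6435147.65
Sxx = Σx² − (Σx)²/n = 37675 − 35245.125 = 2429.875
Sxy = Σxy − (Σx)(Σy)/n = 485986.4 − 449378.6625 = 36607.7375
Syy = Σy² − (Σy)²/n = 6435147.65 − 5729620.26125 = 705527.38875
b = Sxy/Sxx = 36607.7375/2429.875 = 15.065688
SSE = Syy − b·Sxy = 705527.38875 − 15.065688·36607.7375 = 154006.654198

154006.65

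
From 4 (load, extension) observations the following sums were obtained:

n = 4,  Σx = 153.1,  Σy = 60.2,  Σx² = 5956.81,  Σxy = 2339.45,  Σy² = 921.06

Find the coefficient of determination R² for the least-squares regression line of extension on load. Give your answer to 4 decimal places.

Sxx = Σx² − (Σx)²/n = 5956.81 − 5859.9025 = 96.9075
Sxy = Σxy − (Σx)(Σy)/n = 2339.45 − 2304.155 = 35.295
Syy = Σy² − (Σy)²/n = 921.06 − 906.01 = 15.05
R² = Sxy²/(Sxx·Syy) = (35.295)²/(96.9075·15.05) = 0.854147

0.8541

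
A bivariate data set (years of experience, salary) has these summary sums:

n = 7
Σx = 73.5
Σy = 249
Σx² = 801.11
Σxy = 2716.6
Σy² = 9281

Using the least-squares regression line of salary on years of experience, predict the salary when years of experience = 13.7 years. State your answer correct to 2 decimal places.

46.70

Sxx = Σx² − (Σx)²/n = 801.11 − 771.75 = 29.36
Sxy = Σxy − (Σx)(Σy)/n = 2716.6 − 2614.5 = 102.1
b = Sxy/Sxx = 102.1/29.36 = 3.477520
a = ȳ − b·x̄ = 35.571429 − 3.477520·10.5 = -0.942536
ŷ(13.7) = a + b·13.7 = -0.942536 + 3.477520·13.7 = 46.699494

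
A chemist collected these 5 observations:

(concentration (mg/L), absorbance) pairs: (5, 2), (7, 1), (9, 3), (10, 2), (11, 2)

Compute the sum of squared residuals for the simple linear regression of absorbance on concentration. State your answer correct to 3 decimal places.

1.828

n = 5, Σx = 42, Σy = 10, Σxy = 86, Σx² = 376, Σy² = 22
Sxx = Σx² − (Σx)²/n = 376 − 352.8 = 23.2
Sxy = Σxy − (Σx)(Σy)/n = 86 − 84 = 2
Syy = Σy² − (Σy)²/n = 22 − 20 = 2
b = Sxy/Sxx = 2/23.2 = 0.086207
SSE = Syy − b·Sxy = 2 − 0.086207·2 = 1.827586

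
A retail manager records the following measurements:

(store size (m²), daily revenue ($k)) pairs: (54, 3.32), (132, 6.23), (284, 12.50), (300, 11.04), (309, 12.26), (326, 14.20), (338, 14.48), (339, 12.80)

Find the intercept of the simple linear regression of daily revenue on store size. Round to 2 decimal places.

1.37

n = 8, Σx = 2082, Σy = 86.83, Σxy = 25514.62, Σx² = 621918
Sxx = Σx² − (Σx)²/n = 621918 − 541840.5 = 80077.5
Sxy = Σxy − (Σx)(Σy)/n = 25514.62 − 22597.5075 = 2917.1125
b = Sxy/Sxx = 2917.1125/80077.5 = 0.036429
a = ȳ − b·x̄ = 10.85375 − 0.036429·260.25 = 1.373203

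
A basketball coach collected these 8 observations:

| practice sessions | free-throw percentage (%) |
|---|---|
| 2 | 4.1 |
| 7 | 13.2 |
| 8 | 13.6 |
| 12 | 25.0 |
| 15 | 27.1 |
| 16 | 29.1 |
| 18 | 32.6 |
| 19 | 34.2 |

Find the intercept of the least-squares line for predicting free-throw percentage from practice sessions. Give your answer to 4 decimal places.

0.6650

n = 8, Σx = 97, Σy = 178.9, Σxy = 2618.1, Σx² = 1427
Sxx = Σx² − (Σx)²/n = 1427 − 1176.125 = 250.875
Sxy = Σxy − (Σx)(Σy)/n = 2618.1 − 2169.1625 = 448.9375
b = Sxy/Sxx = 448.9375/250.875 = 1.789487
a = ȳ − b·x̄ = 22.3625 − 1.789487·12.125 = 0.664973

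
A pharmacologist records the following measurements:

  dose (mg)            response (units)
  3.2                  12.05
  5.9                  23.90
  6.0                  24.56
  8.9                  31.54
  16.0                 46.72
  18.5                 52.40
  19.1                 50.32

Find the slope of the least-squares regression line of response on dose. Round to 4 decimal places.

n = 7, Σx = 77.6, Σy = 241.49, Σxy = 3285.668, Σx² = 1123.32
Sxx = Σx² − (Σx)²/n = 1123.32 − 860.251429 = 263.068571
Sxy = Σxy − (Σx)(Σy)/n = 3285.668 − 2677.089143 = 608.578857
b = Sxy/Sxx = 608.578857/263.068571 = 2.313385

2.3134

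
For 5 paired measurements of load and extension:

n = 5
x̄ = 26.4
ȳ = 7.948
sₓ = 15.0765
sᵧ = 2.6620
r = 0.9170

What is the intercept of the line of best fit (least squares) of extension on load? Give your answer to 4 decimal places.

3.6735

b = r · sᵧ/sₓ = 0.917 · 2.662/15.0765 = 0.161911
a = ȳ − b·x̄ = 7.948 − 0.161911·26.4 = 3.673545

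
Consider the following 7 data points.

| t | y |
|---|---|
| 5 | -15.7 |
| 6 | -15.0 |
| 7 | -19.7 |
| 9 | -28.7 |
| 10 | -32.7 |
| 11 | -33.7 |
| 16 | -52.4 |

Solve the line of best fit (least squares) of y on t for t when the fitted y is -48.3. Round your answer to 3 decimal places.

n = 7, Σx = 64, Σy = -197.9, Σxy = -2100.8, Σx² = 668
Sxx = Σx² − (Σx)²/n = 668 − 585.142857 = 82.857143
Sxy = Σxy − (Σx)(Σy)/n = -2100.8 − (-1809.371429) = -291.428571
b = Sxy/Sxx = -291.428571/82.857143 = -3.517241
a = ȳ − b·x̄ = -28.271429 − (-3.517241)·9.142857 = 3.886207
Set a + b·x = -48.3: x = (-48.3 − 3.886207) / (-3.517241) = 14.837255

14.837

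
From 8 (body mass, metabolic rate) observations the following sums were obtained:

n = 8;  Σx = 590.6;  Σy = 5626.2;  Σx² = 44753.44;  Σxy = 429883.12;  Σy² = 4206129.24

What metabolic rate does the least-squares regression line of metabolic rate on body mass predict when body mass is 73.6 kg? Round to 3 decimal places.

Sxx = Σx² − (Σx)²/n = 44753.44 − 43601.045 = 1152.395
Sxy = Σxy − (Σx)(Σy)/n = 429883.12 − 415354.215 = 14528.905
b = Sxy/Sxx = 14528.905/1152.395 = 12.607574
a = ȳ − b·x̄ = 703.275 − 12.607574·73.825 = -227.479135
ŷ(73.6) = a + b·73.6 = -227.479135 + 12.607574·73.6 = 700.438296

700.438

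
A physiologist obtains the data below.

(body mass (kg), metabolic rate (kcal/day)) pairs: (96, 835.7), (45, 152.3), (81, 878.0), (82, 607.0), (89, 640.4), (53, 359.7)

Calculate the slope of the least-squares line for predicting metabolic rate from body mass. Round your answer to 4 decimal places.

12.2973

n = 6, Σx = 446, Σy = 3473.1, Σxy = 284032.4, Σx² = 35256
Sxx = Σx² − (Σx)²/n = 35256 − 33152.666667 = 2103.333333
Sxy = Σxy − (Σx)(Σy)/n = 284032.4 − 258167.1 = 25865.3
b = Sxy/Sxx = 25865.3/2103.333333 = 12.297290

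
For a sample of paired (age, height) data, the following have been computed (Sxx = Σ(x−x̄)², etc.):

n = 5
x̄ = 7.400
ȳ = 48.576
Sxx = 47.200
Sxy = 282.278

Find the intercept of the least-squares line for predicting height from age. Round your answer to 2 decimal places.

4.32

b = Sxy/Sxx = 282.278/47.2 = 5.980466
a = ȳ − b·x̄ = 48.576 − 5.980466·7.4 = 4.320551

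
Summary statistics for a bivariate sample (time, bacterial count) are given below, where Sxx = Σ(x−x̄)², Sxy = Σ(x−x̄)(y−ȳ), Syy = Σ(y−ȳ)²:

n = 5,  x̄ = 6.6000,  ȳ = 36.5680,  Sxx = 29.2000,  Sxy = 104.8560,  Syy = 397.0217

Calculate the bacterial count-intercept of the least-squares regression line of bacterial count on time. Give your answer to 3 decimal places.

12.868

b = Sxy/Sxx = 104.856/29.2 = 3.590959
a = ȳ − b·x̄ = 36.568 − 3.590959·6.6 = 12.867671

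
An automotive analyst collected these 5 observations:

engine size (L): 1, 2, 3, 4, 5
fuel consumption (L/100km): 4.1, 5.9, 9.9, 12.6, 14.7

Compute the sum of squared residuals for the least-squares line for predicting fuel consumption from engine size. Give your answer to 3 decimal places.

n = 5, Σx = 15, Σy = 47.2, Σxy = 169.5, Σx² = 55, Σy² = 524.48
Sxx = Σx² − (Σx)²/n = 55 − 45 = 10
Sxy = Σxy − (Σx)(Σy)/n = 169.5 − 141.6 = 27.9
Syy = Σy² − (Σy)²/n = 524.48 − 445.568 = 78.912
b = Sxy/Sxx = 27.9/10 = 2.79
SSE = Syy − b·Sxy = 78.912 − 2.79·27.9 = 1.071

1.071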